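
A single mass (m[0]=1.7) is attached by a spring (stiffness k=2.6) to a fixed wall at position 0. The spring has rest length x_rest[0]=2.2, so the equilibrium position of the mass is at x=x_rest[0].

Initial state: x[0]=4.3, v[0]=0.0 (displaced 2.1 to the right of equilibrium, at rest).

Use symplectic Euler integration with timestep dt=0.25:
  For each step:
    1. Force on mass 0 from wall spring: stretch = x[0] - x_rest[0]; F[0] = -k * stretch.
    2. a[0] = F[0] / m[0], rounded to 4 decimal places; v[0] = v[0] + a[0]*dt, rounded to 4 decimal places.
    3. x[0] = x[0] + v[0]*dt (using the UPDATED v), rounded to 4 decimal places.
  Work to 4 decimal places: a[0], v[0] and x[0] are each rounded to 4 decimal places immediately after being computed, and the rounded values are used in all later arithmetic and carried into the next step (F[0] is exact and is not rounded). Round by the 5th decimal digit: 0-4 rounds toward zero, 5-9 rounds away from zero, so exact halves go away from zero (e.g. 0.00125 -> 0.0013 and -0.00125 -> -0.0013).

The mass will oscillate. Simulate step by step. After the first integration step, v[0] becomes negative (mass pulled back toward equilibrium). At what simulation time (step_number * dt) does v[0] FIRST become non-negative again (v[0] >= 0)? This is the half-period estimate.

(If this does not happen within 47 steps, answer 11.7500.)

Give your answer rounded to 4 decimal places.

Answer: 2.7500

Derivation:
Step 0: x=[4.3000] v=[0.0000]
Step 1: x=[4.0993] v=[-0.8030]
Step 2: x=[3.7170] v=[-1.5292]
Step 3: x=[3.1897] v=[-2.1092]
Step 4: x=[2.5678] v=[-2.4876]
Step 5: x=[1.9108] v=[-2.6282]
Step 6: x=[1.2814] v=[-2.5176]
Step 7: x=[0.7398] v=[-2.1664]
Step 8: x=[0.3378] v=[-1.6081]
Step 9: x=[0.1138] v=[-0.8961]
Step 10: x=[0.0892] v=[-0.0984]
Step 11: x=[0.2664] v=[0.7087]
First v>=0 after going negative at step 11, time=2.7500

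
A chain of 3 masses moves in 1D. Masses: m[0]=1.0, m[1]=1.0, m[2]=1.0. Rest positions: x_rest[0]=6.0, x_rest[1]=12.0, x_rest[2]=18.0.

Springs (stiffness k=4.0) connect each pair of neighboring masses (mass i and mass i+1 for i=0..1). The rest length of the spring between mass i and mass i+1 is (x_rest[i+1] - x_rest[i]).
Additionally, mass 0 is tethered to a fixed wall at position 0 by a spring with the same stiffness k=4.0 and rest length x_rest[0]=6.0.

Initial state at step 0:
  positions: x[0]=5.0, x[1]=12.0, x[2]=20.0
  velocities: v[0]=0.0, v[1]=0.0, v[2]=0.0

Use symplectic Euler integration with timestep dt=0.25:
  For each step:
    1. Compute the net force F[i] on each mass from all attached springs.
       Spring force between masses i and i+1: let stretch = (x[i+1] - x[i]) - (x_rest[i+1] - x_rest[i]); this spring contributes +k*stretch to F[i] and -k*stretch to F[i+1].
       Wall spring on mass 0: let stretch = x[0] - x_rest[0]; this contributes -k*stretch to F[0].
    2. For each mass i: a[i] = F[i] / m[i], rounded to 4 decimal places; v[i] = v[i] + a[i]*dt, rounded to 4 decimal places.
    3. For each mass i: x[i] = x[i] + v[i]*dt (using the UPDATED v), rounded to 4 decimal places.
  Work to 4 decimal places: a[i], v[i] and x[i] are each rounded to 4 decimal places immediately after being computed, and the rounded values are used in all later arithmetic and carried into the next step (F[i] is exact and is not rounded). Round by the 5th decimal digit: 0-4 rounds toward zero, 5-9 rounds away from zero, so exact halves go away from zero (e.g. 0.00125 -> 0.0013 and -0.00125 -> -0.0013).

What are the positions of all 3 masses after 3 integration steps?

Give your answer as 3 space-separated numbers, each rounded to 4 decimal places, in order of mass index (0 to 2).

Step 0: x=[5.0000 12.0000 20.0000] v=[0.0000 0.0000 0.0000]
Step 1: x=[5.5000 12.2500 19.5000] v=[2.0000 1.0000 -2.0000]
Step 2: x=[6.3125 12.6250 18.6875] v=[3.2500 1.5000 -3.2500]
Step 3: x=[7.1250 12.9375 17.8594] v=[3.2500 1.2500 -3.3125]

Answer: 7.1250 12.9375 17.8594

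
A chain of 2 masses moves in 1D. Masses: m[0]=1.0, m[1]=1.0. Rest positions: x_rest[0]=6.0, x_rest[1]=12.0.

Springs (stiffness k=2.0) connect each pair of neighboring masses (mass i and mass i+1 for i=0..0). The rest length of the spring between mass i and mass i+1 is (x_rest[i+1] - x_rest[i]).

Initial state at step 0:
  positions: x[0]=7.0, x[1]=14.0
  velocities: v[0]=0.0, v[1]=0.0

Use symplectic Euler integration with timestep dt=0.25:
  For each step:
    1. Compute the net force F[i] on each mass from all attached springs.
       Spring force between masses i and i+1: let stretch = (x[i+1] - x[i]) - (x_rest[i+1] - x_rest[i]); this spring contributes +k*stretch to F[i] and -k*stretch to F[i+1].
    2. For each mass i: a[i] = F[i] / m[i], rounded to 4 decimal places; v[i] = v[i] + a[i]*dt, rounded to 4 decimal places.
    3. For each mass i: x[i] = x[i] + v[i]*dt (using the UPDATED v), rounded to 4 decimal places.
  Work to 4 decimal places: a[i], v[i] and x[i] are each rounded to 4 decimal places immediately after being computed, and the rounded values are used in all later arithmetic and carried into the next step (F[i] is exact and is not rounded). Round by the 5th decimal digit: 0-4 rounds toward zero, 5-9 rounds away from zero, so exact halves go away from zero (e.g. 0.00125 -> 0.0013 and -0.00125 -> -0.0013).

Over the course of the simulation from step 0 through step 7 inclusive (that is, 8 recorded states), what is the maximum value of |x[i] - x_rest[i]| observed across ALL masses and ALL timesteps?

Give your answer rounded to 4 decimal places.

Answer: 2.0113

Derivation:
Step 0: x=[7.0000 14.0000] v=[0.0000 0.0000]
Step 1: x=[7.1250 13.8750] v=[0.5000 -0.5000]
Step 2: x=[7.3438 13.6563] v=[0.8750 -0.8750]
Step 3: x=[7.6016 13.3985] v=[1.0313 -1.0313]
Step 4: x=[7.8341 13.1661] v=[0.9298 -0.9298]
Step 5: x=[7.9831 13.0172] v=[0.5958 -0.5958]
Step 6: x=[8.0113 12.9890] v=[0.1129 -0.1129]
Step 7: x=[7.9117 13.0886] v=[-0.3983 0.3983]
Max displacement = 2.0113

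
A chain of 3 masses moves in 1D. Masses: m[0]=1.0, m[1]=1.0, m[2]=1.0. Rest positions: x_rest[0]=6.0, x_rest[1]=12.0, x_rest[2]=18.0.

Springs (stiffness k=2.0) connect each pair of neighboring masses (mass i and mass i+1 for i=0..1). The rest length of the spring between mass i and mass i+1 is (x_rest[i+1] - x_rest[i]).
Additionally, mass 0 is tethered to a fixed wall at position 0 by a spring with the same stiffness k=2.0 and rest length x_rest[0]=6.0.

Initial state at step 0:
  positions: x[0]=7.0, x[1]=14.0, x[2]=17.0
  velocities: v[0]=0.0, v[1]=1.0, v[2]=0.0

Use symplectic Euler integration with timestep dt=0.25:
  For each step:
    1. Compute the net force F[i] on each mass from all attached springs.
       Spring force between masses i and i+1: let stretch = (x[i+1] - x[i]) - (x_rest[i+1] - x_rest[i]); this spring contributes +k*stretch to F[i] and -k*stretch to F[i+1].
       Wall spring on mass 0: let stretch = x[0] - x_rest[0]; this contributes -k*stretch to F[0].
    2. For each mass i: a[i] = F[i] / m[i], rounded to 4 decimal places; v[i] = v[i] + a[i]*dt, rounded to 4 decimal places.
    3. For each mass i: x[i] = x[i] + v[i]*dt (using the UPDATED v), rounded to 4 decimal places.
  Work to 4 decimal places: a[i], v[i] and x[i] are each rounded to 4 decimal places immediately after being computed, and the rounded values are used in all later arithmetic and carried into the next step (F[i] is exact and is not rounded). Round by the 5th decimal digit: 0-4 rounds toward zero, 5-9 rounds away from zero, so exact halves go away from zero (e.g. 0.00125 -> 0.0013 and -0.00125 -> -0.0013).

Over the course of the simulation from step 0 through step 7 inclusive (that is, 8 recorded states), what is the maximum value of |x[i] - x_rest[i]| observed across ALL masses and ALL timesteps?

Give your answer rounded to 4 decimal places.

Answer: 2.2409

Derivation:
Step 0: x=[7.0000 14.0000 17.0000] v=[0.0000 1.0000 0.0000]
Step 1: x=[7.0000 13.7500 17.3750] v=[0.0000 -1.0000 1.5000]
Step 2: x=[6.9688 13.1094 18.0469] v=[-0.1250 -2.5625 2.6875]
Step 3: x=[6.8340 12.3184 18.8516] v=[-0.5391 -3.1641 3.2188]
Step 4: x=[6.5305 11.6585 19.5897] v=[-1.2139 -2.6397 2.9522]
Step 5: x=[6.0517 11.3490 20.0864] v=[-1.9152 -1.2381 1.9866]
Step 6: x=[5.4786 11.4695 20.2409] v=[-2.2924 0.4820 0.6179]
Step 7: x=[4.9695 11.9376 20.0490] v=[-2.0363 1.8723 -0.7678]
Max displacement = 2.2409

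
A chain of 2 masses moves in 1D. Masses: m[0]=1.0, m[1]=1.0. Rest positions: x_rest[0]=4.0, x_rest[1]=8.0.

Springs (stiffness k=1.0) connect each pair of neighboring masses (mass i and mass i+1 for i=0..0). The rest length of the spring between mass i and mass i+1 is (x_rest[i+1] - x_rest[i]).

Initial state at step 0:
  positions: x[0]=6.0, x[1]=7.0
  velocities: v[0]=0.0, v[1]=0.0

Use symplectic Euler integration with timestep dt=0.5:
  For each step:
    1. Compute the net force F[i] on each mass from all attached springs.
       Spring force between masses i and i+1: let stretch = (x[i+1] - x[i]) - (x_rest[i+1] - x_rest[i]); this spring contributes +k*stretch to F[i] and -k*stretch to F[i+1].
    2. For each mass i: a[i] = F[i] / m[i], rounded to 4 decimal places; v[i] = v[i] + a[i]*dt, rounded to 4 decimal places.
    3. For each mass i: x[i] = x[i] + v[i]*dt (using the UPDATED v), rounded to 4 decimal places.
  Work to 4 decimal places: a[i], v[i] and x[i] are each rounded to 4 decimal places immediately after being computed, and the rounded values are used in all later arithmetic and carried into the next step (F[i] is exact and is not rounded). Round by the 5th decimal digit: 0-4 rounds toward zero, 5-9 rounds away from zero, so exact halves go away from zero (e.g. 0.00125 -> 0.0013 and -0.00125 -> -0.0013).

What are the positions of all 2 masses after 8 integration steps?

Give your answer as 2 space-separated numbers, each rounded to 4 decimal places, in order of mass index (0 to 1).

Step 0: x=[6.0000 7.0000] v=[0.0000 0.0000]
Step 1: x=[5.2500 7.7500] v=[-1.5000 1.5000]
Step 2: x=[4.1250 8.8750] v=[-2.2500 2.2500]
Step 3: x=[3.1875 9.8125] v=[-1.8750 1.8750]
Step 4: x=[2.9063 10.0938] v=[-0.5625 0.5625]
Step 5: x=[3.4220 9.5782] v=[1.0313 -1.0313]
Step 6: x=[4.4767 8.5235] v=[2.1094 -2.1094]
Step 7: x=[5.5431 7.4571] v=[2.1328 -2.1328]
Step 8: x=[6.0880 6.9122] v=[1.0898 -1.0898]

Answer: 6.0880 6.9122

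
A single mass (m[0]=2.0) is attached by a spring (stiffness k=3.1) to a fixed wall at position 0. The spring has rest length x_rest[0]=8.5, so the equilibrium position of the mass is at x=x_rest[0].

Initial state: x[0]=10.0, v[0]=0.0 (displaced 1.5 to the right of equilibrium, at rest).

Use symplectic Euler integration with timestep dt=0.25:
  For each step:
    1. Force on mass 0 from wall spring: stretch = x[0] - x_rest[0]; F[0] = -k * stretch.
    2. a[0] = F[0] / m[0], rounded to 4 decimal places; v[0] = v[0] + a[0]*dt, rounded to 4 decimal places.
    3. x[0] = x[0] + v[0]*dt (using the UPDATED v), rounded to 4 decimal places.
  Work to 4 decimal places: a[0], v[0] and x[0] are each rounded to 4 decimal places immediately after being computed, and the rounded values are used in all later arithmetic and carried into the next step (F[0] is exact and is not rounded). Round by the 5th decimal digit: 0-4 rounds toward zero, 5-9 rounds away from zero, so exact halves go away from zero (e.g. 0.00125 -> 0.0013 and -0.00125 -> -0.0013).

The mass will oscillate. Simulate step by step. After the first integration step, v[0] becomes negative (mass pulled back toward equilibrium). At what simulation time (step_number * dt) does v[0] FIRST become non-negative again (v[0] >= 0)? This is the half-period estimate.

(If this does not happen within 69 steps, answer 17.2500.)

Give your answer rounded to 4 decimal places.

Step 0: x=[10.0000] v=[0.0000]
Step 1: x=[9.8547] v=[-0.5813]
Step 2: x=[9.5781] v=[-1.1063]
Step 3: x=[9.1971] v=[-1.5241]
Step 4: x=[8.7486] v=[-1.7942]
Step 5: x=[8.2760] v=[-1.8905]
Step 6: x=[7.8251] v=[-1.8037]
Step 7: x=[7.4396] v=[-1.5422]
Step 8: x=[7.1568] v=[-1.1313]
Step 9: x=[7.0041] v=[-0.6108]
Step 10: x=[6.9963] v=[-0.0312]
Step 11: x=[7.1342] v=[0.5515]
First v>=0 after going negative at step 11, time=2.7500

Answer: 2.7500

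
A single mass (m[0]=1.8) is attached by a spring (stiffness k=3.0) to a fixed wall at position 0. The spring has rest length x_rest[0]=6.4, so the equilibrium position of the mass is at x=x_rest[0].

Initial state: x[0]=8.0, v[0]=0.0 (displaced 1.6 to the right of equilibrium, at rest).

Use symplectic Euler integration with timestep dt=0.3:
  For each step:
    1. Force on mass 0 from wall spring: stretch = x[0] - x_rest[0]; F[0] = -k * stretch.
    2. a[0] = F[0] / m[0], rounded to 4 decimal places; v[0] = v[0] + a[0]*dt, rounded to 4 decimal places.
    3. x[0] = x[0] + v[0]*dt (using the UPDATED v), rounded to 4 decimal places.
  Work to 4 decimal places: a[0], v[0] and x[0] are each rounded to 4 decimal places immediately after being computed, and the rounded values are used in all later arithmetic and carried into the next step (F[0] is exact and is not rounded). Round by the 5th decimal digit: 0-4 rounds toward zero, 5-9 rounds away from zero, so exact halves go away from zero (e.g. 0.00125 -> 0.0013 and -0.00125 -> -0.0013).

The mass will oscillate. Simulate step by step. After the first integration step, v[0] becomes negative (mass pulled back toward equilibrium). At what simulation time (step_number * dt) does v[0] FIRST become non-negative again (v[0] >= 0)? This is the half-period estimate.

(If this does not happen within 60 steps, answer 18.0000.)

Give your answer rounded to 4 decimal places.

Answer: 2.7000

Derivation:
Step 0: x=[8.0000] v=[0.0000]
Step 1: x=[7.7600] v=[-0.8000]
Step 2: x=[7.3160] v=[-1.4800]
Step 3: x=[6.7346] v=[-1.9380]
Step 4: x=[6.1030] v=[-2.1053]
Step 5: x=[5.5160] v=[-1.9568]
Step 6: x=[5.0616] v=[-1.5148]
Step 7: x=[4.8079] v=[-0.8456]
Step 8: x=[4.7930] v=[-0.0496]
Step 9: x=[5.0192] v=[0.7539]
First v>=0 after going negative at step 9, time=2.7000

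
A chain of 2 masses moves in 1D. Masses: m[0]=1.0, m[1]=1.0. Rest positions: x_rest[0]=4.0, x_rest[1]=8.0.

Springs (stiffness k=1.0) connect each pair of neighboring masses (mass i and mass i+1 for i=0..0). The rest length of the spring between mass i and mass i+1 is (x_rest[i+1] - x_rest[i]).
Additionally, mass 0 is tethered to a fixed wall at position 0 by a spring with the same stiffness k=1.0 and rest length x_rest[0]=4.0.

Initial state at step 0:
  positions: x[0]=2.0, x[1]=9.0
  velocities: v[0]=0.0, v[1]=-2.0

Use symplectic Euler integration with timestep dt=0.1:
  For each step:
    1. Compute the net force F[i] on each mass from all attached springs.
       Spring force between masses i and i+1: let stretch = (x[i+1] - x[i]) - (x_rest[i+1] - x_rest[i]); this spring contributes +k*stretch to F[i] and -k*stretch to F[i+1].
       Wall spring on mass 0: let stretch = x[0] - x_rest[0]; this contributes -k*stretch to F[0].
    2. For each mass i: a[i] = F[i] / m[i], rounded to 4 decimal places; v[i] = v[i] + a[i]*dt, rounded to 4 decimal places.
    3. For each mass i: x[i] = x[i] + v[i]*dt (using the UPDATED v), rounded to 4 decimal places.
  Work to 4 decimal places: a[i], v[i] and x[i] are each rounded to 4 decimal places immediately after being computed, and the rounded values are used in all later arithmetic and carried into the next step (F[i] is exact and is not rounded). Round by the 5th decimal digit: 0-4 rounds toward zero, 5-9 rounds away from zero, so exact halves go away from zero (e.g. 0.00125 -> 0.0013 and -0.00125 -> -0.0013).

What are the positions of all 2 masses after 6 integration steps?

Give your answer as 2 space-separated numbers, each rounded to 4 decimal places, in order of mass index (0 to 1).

Answer: 2.8951 7.2921

Derivation:
Step 0: x=[2.0000 9.0000] v=[0.0000 -2.0000]
Step 1: x=[2.0500 8.7700] v=[0.5000 -2.3000]
Step 2: x=[2.1467 8.5128] v=[0.9670 -2.5720]
Step 3: x=[2.2856 8.2319] v=[1.3889 -2.8086]
Step 4: x=[2.4611 7.9316] v=[1.7550 -3.0032]
Step 5: x=[2.6667 7.6166] v=[2.0559 -3.1503]
Step 6: x=[2.8951 7.2921] v=[2.2842 -3.2453]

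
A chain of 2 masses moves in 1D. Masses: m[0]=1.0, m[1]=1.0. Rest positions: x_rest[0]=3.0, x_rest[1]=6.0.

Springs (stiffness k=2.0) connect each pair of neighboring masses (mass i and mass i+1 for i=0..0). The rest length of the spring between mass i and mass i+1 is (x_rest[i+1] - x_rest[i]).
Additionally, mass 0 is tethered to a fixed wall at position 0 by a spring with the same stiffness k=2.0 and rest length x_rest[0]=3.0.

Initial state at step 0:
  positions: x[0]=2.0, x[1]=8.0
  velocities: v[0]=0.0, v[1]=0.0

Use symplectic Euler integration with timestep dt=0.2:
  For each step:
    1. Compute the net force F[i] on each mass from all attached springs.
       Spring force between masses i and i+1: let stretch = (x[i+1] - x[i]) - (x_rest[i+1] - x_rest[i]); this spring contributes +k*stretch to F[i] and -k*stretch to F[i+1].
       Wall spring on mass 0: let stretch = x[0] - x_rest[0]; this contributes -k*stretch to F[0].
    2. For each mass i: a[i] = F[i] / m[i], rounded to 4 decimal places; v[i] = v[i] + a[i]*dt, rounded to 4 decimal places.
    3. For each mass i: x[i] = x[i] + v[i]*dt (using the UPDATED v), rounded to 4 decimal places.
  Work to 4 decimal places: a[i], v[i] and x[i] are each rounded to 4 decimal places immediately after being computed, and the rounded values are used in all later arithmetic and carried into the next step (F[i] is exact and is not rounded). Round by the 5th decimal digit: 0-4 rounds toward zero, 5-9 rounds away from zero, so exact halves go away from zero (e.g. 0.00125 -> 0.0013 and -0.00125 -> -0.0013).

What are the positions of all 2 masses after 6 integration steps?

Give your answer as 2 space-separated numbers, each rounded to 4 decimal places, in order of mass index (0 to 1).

Answer: 4.9062 5.4042

Derivation:
Step 0: x=[2.0000 8.0000] v=[0.0000 0.0000]
Step 1: x=[2.3200 7.7600] v=[1.6000 -1.2000]
Step 2: x=[2.8896 7.3248] v=[2.8480 -2.1760]
Step 3: x=[3.5828 6.7748] v=[3.4662 -2.7501]
Step 4: x=[4.2448 6.2094] v=[3.3099 -2.8269]
Step 5: x=[4.7244 5.7269] v=[2.3978 -2.4127]
Step 6: x=[4.9062 5.4042] v=[0.9090 -1.6137]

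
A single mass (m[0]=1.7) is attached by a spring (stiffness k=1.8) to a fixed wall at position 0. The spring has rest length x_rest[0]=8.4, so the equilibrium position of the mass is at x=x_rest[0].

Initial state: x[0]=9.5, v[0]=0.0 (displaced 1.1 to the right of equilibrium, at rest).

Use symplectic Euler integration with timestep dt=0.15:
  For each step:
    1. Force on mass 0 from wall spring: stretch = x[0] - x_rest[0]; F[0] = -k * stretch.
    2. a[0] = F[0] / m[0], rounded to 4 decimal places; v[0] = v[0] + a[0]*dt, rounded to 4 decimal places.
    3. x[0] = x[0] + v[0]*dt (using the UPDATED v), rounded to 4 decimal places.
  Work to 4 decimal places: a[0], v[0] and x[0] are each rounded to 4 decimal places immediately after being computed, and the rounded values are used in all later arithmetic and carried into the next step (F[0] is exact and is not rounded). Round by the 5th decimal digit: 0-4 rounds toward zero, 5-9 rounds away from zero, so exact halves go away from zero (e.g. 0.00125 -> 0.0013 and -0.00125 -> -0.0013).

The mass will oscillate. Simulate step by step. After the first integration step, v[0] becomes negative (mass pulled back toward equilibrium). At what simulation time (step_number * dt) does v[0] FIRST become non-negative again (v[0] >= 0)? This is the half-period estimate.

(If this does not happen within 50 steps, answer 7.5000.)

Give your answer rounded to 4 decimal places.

Answer: 3.1500

Derivation:
Step 0: x=[9.5000] v=[0.0000]
Step 1: x=[9.4738] v=[-0.1747]
Step 2: x=[9.4220] v=[-0.3453]
Step 3: x=[9.3459] v=[-0.5076]
Step 4: x=[9.2472] v=[-0.6578]
Step 5: x=[9.1283] v=[-0.7924]
Step 6: x=[8.9921] v=[-0.9081]
Step 7: x=[8.8418] v=[-1.0021]
Step 8: x=[8.6810] v=[-1.0723]
Step 9: x=[8.5135] v=[-1.1169]
Step 10: x=[8.3433] v=[-1.1349]
Step 11: x=[8.1744] v=[-1.1259]
Step 12: x=[8.0109] v=[-1.0901]
Step 13: x=[7.8567] v=[-1.0283]
Step 14: x=[7.7154] v=[-0.9420]
Step 15: x=[7.5904] v=[-0.8333]
Step 16: x=[7.4847] v=[-0.7047]
Step 17: x=[7.4008] v=[-0.5593]
Step 18: x=[7.3407] v=[-0.4006]
Step 19: x=[7.3058] v=[-0.2324]
Step 20: x=[7.2970] v=[-0.0586]
Step 21: x=[7.3145] v=[0.1166]
First v>=0 after going negative at step 21, time=3.1500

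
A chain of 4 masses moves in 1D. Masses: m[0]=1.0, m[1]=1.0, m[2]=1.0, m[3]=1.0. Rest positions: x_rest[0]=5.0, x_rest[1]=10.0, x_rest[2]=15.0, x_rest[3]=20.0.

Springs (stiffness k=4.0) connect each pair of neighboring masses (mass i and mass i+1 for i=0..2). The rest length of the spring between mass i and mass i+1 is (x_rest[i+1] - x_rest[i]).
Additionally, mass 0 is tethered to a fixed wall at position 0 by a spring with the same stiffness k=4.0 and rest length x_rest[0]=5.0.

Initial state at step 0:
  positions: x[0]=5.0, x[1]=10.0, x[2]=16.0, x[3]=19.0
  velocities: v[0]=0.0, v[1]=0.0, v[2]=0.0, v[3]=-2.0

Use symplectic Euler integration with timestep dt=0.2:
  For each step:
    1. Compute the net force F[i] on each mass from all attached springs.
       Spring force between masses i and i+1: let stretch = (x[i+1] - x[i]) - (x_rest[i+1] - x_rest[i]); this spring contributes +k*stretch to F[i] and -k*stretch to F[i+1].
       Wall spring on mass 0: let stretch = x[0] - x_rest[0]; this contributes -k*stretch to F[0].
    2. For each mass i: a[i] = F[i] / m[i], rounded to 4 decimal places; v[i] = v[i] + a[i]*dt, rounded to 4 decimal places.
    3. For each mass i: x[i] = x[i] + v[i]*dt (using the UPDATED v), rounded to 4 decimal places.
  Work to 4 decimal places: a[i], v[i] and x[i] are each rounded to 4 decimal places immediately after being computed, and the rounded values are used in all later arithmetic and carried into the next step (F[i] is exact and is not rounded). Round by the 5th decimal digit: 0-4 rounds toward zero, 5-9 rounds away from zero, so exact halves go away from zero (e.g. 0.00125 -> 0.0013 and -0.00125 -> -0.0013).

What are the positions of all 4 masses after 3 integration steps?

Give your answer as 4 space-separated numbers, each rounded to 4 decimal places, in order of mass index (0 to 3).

Step 0: x=[5.0000 10.0000 16.0000 19.0000] v=[0.0000 0.0000 0.0000 -2.0000]
Step 1: x=[5.0000 10.1600 15.5200 18.9200] v=[0.0000 0.8000 -2.4000 -0.4000]
Step 2: x=[5.0256 10.3520 14.7264 19.0960] v=[0.1280 0.9600 -3.9680 0.8800]
Step 3: x=[5.0993 10.3917 13.9320 19.3729] v=[0.3686 0.1984 -3.9718 1.3843]

Answer: 5.0993 10.3917 13.9320 19.3729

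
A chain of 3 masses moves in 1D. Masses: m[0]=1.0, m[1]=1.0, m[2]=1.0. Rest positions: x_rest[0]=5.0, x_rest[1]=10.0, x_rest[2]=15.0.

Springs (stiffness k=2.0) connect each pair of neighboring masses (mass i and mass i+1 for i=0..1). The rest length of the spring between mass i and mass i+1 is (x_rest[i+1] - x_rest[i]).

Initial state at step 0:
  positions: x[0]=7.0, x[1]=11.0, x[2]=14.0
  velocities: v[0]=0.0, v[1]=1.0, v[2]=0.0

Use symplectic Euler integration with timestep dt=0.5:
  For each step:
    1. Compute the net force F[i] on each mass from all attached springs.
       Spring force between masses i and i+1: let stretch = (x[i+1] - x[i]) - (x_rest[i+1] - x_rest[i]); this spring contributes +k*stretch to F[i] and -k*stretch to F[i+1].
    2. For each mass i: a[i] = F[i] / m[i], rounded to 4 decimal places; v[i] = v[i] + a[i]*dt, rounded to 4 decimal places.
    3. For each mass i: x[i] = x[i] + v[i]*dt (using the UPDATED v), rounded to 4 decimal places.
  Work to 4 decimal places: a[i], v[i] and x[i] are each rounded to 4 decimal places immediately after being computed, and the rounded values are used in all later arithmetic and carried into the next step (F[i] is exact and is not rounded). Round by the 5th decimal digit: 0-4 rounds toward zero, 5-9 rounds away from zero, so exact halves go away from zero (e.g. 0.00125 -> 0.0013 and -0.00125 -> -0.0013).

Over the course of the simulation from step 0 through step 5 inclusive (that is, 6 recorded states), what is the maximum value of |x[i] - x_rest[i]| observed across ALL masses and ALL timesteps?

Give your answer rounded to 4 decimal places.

Answer: 2.8750

Derivation:
Step 0: x=[7.0000 11.0000 14.0000] v=[0.0000 1.0000 0.0000]
Step 1: x=[6.5000 11.0000 15.0000] v=[-1.0000 0.0000 2.0000]
Step 2: x=[5.7500 10.7500 16.5000] v=[-1.5000 -0.5000 3.0000]
Step 3: x=[5.0000 10.8750 17.6250] v=[-1.5000 0.2500 2.2500]
Step 4: x=[4.6875 11.4375 17.8750] v=[-0.6250 1.1250 0.5000]
Step 5: x=[5.2500 11.8438 17.4063] v=[1.1250 0.8125 -0.9375]
Max displacement = 2.8750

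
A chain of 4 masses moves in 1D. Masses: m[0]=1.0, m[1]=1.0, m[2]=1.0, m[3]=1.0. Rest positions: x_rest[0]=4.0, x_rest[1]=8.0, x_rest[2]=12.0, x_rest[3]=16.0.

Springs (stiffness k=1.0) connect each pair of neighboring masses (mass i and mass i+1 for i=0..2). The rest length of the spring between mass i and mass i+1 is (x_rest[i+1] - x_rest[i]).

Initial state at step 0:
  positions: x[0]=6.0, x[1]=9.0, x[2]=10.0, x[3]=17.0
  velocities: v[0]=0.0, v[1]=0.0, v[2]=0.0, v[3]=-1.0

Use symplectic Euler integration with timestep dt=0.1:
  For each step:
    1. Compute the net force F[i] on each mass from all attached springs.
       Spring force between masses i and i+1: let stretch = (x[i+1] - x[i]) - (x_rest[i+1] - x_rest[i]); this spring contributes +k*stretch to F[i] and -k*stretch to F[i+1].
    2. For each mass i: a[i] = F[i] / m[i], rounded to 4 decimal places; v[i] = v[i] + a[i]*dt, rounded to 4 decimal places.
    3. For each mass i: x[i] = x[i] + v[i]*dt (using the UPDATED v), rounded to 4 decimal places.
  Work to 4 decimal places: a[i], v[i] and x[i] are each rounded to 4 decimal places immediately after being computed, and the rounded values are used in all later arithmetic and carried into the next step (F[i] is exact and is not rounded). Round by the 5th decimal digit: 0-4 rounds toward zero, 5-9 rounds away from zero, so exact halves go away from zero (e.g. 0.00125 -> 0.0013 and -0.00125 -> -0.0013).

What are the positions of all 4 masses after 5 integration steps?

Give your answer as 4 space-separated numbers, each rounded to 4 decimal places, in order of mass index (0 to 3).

Step 0: x=[6.0000 9.0000 10.0000 17.0000] v=[0.0000 0.0000 0.0000 -1.0000]
Step 1: x=[5.9900 8.9800 10.0600 16.8700] v=[-0.1000 -0.2000 0.6000 -1.3000]
Step 2: x=[5.9699 8.9409 10.1773 16.7119] v=[-0.2010 -0.3910 1.1730 -1.5810]
Step 3: x=[5.9395 8.8845 10.3476 16.5285] v=[-0.3039 -0.5645 1.7028 -1.8345]
Step 4: x=[5.8986 8.8132 10.5651 16.3232] v=[-0.4094 -0.7127 2.1746 -2.0526]
Step 5: x=[5.8468 8.7303 10.8226 16.1004] v=[-0.5179 -0.8290 2.5752 -2.2284]

Answer: 5.8468 8.7303 10.8226 16.1004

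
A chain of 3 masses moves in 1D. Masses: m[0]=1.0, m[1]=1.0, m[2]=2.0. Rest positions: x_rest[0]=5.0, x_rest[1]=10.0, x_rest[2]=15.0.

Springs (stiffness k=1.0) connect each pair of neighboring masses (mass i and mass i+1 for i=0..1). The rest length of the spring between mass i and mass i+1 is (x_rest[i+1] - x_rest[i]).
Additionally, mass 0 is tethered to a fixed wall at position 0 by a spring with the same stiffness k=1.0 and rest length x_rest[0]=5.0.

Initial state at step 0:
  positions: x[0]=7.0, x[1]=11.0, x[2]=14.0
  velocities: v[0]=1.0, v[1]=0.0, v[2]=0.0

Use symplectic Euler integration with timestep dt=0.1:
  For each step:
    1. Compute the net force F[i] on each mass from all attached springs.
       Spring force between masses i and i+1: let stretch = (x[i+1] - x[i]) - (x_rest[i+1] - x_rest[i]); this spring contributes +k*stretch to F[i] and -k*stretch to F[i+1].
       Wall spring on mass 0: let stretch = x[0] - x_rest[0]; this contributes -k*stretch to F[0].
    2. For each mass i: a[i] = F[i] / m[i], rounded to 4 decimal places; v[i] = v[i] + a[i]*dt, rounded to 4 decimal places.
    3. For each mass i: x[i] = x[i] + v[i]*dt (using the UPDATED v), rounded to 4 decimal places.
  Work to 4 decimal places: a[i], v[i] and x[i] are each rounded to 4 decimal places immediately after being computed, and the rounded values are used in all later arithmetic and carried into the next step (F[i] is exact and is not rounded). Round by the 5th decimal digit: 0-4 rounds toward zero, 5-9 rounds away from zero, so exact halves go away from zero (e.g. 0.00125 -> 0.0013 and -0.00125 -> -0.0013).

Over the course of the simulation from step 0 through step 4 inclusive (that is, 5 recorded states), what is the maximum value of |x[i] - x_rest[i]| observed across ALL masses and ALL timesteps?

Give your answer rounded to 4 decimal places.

Step 0: x=[7.0000 11.0000 14.0000] v=[1.0000 0.0000 0.0000]
Step 1: x=[7.0700 10.9900 14.0100] v=[0.7000 -0.1000 0.1000]
Step 2: x=[7.1085 10.9710 14.0299] v=[0.3850 -0.1900 0.1990]
Step 3: x=[7.1145 10.9440 14.0595] v=[0.0604 -0.2704 0.2961]
Step 4: x=[7.0877 10.9098 14.0985] v=[-0.2681 -0.3418 0.3903]
Max displacement = 2.1145

Answer: 2.1145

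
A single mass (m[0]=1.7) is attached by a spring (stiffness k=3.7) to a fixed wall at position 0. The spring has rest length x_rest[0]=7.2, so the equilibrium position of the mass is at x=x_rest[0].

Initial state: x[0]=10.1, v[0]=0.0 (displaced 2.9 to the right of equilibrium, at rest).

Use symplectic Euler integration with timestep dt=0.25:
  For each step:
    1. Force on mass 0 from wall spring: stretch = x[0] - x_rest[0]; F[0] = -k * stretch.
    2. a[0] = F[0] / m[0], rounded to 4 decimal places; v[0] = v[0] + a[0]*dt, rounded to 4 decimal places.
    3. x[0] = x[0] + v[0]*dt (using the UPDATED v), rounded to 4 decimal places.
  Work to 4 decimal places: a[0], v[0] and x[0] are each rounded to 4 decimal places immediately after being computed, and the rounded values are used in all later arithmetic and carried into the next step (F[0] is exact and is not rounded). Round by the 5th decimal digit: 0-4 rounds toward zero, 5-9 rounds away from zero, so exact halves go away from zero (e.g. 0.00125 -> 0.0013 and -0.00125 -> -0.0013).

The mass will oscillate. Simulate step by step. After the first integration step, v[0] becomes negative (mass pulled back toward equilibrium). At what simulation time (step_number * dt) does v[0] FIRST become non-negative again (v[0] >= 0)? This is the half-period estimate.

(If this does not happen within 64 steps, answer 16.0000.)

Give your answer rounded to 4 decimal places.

Step 0: x=[10.1000] v=[0.0000]
Step 1: x=[9.7055] v=[-1.5780]
Step 2: x=[8.9702] v=[-2.9413]
Step 3: x=[7.9941] v=[-3.9045]
Step 4: x=[6.9100] v=[-4.3366]
Step 5: x=[5.8653] v=[-4.1788]
Step 6: x=[5.0022] v=[-3.4526]
Step 7: x=[4.4380] v=[-2.2568]
Step 8: x=[4.2495] v=[-0.7540]
Step 9: x=[4.4624] v=[0.8514]
First v>=0 after going negative at step 9, time=2.2500

Answer: 2.2500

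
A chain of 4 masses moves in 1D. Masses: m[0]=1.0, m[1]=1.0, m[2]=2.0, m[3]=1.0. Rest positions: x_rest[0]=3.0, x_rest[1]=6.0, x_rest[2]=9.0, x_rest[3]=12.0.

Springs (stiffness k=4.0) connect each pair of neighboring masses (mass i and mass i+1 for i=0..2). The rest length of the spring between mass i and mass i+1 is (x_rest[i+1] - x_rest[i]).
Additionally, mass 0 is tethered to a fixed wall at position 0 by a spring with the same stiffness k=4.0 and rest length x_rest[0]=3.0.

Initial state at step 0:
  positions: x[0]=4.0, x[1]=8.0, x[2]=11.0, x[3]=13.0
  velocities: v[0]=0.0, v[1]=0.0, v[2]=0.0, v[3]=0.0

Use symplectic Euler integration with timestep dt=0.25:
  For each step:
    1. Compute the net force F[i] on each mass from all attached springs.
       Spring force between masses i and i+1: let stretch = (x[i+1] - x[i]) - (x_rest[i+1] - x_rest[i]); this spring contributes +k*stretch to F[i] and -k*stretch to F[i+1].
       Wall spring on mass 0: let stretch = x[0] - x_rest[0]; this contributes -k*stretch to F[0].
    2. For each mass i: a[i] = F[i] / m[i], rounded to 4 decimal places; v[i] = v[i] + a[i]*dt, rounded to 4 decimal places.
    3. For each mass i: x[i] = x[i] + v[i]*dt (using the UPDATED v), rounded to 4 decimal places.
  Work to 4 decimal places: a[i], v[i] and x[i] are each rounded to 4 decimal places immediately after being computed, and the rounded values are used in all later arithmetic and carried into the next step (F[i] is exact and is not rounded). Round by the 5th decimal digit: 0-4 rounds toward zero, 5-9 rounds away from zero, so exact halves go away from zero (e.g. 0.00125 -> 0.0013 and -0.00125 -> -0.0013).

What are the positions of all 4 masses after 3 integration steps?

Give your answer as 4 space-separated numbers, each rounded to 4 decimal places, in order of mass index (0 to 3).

Answer: 3.7422 6.9141 10.3985 14.0626

Derivation:
Step 0: x=[4.0000 8.0000 11.0000 13.0000] v=[0.0000 0.0000 0.0000 0.0000]
Step 1: x=[4.0000 7.7500 10.8750 13.2500] v=[0.0000 -1.0000 -0.5000 1.0000]
Step 2: x=[3.9375 7.3438 10.6563 13.6563] v=[-0.2500 -1.6250 -0.8750 1.6250]
Step 3: x=[3.7422 6.9141 10.3985 14.0626] v=[-0.7812 -1.7188 -1.0313 1.6250]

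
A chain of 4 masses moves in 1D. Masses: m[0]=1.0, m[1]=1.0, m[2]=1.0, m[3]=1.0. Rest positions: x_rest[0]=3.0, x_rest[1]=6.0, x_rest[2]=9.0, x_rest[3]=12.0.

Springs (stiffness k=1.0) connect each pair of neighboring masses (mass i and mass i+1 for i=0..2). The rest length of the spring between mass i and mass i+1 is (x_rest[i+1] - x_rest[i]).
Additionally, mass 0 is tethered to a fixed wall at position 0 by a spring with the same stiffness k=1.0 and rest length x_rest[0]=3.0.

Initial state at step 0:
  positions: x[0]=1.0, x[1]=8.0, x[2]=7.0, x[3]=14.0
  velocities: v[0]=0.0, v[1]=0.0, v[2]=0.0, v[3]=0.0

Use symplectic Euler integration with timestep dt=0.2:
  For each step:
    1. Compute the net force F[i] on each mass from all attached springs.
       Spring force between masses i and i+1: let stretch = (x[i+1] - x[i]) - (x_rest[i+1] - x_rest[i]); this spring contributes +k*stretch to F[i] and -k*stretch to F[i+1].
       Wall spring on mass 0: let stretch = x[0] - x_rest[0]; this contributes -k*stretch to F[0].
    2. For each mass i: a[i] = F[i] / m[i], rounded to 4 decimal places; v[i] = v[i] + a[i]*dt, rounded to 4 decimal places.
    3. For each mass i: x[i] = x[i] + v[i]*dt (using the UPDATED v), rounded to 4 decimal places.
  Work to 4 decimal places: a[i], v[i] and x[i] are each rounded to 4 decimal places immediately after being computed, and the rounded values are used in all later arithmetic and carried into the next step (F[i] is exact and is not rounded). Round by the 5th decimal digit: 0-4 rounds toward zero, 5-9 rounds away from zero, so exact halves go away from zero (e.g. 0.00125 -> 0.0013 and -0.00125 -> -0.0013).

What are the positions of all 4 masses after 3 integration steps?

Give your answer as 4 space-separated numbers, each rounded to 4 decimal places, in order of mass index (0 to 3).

Step 0: x=[1.0000 8.0000 7.0000 14.0000] v=[0.0000 0.0000 0.0000 0.0000]
Step 1: x=[1.2400 7.6800 7.3200 13.8400] v=[1.2000 -1.6000 1.6000 -0.8000]
Step 2: x=[1.6880 7.0880 7.9152 13.5392] v=[2.2400 -2.9600 2.9760 -1.5040]
Step 3: x=[2.2845 6.3131 8.7023 13.1334] v=[2.9824 -3.8746 3.9354 -2.0288]

Answer: 2.2845 6.3131 8.7023 13.1334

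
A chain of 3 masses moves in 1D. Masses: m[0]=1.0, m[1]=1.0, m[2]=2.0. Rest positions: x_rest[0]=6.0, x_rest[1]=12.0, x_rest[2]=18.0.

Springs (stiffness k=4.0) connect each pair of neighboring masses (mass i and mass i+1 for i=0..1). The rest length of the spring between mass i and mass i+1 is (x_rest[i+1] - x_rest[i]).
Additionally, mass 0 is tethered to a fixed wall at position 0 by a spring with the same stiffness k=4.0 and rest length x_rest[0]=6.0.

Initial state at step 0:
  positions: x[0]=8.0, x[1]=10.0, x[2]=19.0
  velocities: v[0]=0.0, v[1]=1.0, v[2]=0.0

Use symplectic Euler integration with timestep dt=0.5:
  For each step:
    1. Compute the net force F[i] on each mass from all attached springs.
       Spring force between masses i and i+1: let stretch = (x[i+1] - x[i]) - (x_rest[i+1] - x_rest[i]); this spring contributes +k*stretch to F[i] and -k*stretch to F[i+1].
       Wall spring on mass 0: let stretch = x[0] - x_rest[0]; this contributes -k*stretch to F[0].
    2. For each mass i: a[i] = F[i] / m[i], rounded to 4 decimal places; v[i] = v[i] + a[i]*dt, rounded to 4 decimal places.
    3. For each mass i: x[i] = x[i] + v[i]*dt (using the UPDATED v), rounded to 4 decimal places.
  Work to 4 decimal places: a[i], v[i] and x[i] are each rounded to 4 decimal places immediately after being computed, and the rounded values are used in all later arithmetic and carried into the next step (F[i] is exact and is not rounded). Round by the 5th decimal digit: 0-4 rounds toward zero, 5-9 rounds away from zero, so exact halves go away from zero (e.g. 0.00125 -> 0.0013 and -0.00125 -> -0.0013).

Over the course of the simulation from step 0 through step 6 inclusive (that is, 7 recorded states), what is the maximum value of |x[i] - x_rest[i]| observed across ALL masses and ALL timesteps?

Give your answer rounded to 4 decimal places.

Step 0: x=[8.0000 10.0000 19.0000] v=[0.0000 1.0000 0.0000]
Step 1: x=[2.0000 17.5000 17.5000] v=[-12.0000 15.0000 -3.0000]
Step 2: x=[9.5000 9.5000 19.0000] v=[15.0000 -16.0000 3.0000]
Step 3: x=[7.5000 11.0000 18.7500] v=[-4.0000 3.0000 -0.5000]
Step 4: x=[1.5000 16.7500 17.6250] v=[-12.0000 11.5000 -2.2500]
Step 5: x=[9.2500 8.1250 19.0625] v=[15.5000 -17.2500 2.8750]
Step 6: x=[6.6250 11.5625 18.0313] v=[-5.2500 6.8750 -2.0625]
Max displacement = 5.5000

Answer: 5.5000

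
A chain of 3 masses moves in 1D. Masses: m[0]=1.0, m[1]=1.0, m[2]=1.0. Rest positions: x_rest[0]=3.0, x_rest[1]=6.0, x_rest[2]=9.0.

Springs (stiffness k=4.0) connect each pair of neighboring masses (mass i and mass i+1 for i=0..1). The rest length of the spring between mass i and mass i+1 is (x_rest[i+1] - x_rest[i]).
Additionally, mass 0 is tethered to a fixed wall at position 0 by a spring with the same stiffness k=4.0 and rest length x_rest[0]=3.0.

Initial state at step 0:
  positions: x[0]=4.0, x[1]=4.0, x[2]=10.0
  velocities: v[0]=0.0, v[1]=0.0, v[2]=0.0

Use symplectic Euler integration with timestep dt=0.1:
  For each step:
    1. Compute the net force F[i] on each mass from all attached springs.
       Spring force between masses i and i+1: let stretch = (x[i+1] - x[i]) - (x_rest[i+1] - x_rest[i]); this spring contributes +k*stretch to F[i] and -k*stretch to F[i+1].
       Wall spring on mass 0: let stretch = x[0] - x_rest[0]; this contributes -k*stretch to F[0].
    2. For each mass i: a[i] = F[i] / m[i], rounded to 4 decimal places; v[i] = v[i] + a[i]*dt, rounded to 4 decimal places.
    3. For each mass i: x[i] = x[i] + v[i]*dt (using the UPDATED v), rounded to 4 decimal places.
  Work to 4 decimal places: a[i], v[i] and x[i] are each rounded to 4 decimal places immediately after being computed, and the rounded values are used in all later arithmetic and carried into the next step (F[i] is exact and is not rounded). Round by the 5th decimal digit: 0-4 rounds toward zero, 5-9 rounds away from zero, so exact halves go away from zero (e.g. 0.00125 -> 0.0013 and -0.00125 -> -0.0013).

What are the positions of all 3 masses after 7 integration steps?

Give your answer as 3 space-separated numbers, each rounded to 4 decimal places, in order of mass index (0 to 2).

Step 0: x=[4.0000 4.0000 10.0000] v=[0.0000 0.0000 0.0000]
Step 1: x=[3.8400 4.2400 9.8800] v=[-1.6000 2.4000 -1.2000]
Step 2: x=[3.5424 4.6896 9.6544] v=[-2.9760 4.4960 -2.2560]
Step 3: x=[3.1490 5.2919 9.3502] v=[-3.9341 6.0230 -3.0419]
Step 4: x=[2.7154 5.9708 9.0037] v=[-4.3365 6.7892 -3.4652]
Step 5: x=[2.3034 6.6408 8.6559] v=[-4.1205 6.7002 -3.4784]
Step 6: x=[1.9727 7.2179 8.3475] v=[-3.3069 5.7713 -3.0844]
Step 7: x=[1.7729 7.6304 8.1139] v=[-1.9979 4.1251 -2.3362]

Answer: 1.7729 7.6304 8.1139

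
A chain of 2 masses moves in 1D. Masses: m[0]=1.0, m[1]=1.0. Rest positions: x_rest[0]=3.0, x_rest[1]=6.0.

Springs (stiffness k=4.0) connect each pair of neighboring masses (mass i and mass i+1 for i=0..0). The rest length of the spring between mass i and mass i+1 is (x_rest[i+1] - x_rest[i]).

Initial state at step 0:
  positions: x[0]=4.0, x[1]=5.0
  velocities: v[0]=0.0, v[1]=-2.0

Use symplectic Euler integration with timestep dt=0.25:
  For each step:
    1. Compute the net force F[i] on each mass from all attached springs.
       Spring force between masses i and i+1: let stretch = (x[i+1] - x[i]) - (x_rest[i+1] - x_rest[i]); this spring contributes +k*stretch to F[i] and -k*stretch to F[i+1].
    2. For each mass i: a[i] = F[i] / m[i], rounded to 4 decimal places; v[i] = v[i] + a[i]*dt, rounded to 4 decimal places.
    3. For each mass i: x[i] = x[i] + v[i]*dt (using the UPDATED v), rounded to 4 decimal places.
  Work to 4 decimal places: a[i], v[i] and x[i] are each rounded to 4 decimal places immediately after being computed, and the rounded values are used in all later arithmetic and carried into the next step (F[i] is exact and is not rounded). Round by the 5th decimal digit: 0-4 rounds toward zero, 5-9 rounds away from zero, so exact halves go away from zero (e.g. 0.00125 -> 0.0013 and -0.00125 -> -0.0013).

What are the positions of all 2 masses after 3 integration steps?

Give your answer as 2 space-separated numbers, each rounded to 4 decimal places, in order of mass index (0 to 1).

Step 0: x=[4.0000 5.0000] v=[0.0000 -2.0000]
Step 1: x=[3.5000 5.0000] v=[-2.0000 0.0000]
Step 2: x=[2.6250 5.3750] v=[-3.5000 1.5000]
Step 3: x=[1.6875 5.8125] v=[-3.7500 1.7500]

Answer: 1.6875 5.8125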